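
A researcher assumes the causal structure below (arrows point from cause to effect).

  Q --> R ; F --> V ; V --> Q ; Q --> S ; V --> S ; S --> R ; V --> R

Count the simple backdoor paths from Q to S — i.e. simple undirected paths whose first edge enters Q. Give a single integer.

A backdoor path from Q to S is any simple undirected path whose first edge points into Q (i.e. leaves Q via a parent).
Parents of Q: {V}.
Enumerating:
  P1: Q <- V -> S
  P2: Q <- V -> R <- S
That exhausts the simple backdoor paths. Count: 2.

2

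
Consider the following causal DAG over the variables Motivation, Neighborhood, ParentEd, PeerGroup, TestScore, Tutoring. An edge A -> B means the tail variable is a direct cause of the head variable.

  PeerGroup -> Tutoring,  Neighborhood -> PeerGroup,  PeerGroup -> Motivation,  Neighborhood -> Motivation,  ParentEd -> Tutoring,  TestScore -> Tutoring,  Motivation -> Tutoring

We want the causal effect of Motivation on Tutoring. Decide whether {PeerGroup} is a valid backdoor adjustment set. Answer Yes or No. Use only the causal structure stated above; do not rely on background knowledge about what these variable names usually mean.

Backdoor paths from Motivation to Tutoring (paths whose first edge points into Motivation):
  P1: Motivation <- Neighborhood -> PeerGroup -> Tutoring
  P2: Motivation <- PeerGroup -> Tutoring
Condition 1 (no descendant of Motivation in the set): holds — descendants of Motivation are {Tutoring}; none are in {PeerGroup}.
Condition 2 (every backdoor path blocked by {PeerGroup}):
  P1: blocked at chain node PeerGroup ∈ conditioning set.
  P2: blocked at fork node PeerGroup ∈ conditioning set.
{PeerGroup} satisfies the backdoor criterion.

Yes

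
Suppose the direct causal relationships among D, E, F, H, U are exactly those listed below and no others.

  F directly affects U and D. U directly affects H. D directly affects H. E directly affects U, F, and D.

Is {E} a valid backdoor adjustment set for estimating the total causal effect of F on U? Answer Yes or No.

Backdoor paths from F to U (paths whose first edge points into F):
  P1: F <- E -> D -> H <- U
  P2: F <- E -> U
Condition 1 (no descendant of F in the set): holds — descendants of F are {D, H, U}; none are in {E}.
Condition 2 (every backdoor path blocked by {E}):
  P1: blocked at fork node E ∈ conditioning set.
  P2: blocked at fork node E ∈ conditioning set.
{E} satisfies the backdoor criterion.

Yes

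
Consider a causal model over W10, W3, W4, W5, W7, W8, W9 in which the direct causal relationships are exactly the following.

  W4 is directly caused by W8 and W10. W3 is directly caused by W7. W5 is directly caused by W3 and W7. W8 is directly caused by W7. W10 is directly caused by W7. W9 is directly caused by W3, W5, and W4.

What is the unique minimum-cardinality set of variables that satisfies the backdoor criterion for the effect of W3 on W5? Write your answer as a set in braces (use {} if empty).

{W7}

Variables eligible for adjustment (non-descendants of W3, excluding W3 and W5): {W10, W4, W7, W8}.
Backdoor paths from W3 to W5:
  P1: W3 <- W7 -> W10 -> W4 -> W9 <- W5
  P2: W3 <- W7 -> W8 -> W4 -> W9 <- W5
  P3: W3 <- W7 -> W5
The empty set is not sufficient: P3 (W3 <- W7 -> W5) has no collider blocking it and no conditioned non-collider, so it is open.
Try {W7}:
  P1: blocked at fork node W7 ∈ conditioning set.
  P2: blocked at fork node W7 ∈ conditioning set.
  P3: blocked at fork node W7 ∈ conditioning set.
{W7} contains no descendant of W3 and blocks every backdoor path.
No other singleton works — e.g. {W10} leaves P3 open — so {W7} is the unique smallest valid adjustment set.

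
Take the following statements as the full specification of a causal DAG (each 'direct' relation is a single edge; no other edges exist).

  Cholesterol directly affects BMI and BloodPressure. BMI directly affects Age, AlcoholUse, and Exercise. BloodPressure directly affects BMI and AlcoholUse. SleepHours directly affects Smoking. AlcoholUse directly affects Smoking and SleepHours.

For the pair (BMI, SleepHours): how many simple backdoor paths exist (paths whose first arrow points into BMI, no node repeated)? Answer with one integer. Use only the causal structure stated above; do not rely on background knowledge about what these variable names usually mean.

4

A backdoor path from BMI to SleepHours is any simple undirected path whose first edge points into BMI (i.e. leaves BMI via a parent).
Parents of BMI: {BloodPressure, Cholesterol}.
Enumerating:
  P1: BMI <- Cholesterol -> BloodPressure -> AlcoholUse -> SleepHours
  P2: BMI <- Cholesterol -> BloodPressure -> AlcoholUse -> Smoking <- SleepHours
  P3: BMI <- BloodPressure -> AlcoholUse -> SleepHours
  P4: BMI <- BloodPressure -> AlcoholUse -> Smoking <- SleepHours
That exhausts the simple backdoor paths. Count: 4.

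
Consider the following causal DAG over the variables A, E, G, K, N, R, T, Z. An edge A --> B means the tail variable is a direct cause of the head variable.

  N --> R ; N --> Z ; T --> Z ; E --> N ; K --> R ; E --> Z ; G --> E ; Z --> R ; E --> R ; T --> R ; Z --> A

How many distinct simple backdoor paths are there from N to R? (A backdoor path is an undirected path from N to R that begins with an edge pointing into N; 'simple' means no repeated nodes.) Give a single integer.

3

A backdoor path from N to R is any simple undirected path whose first edge points into N (i.e. leaves N via a parent).
Parents of N: {E}.
Enumerating:
  P1: N <- E -> Z <- T -> R
  P2: N <- E -> Z -> R
  P3: N <- E -> R
That exhausts the simple backdoor paths. Count: 3.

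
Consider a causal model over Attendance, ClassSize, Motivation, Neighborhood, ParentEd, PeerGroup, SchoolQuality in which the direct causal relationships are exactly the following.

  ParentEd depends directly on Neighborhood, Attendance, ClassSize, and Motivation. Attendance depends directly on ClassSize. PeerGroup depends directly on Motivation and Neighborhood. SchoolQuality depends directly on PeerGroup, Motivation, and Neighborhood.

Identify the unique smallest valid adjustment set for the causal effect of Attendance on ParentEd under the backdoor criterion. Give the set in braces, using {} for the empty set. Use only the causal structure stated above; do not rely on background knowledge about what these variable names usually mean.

{ClassSize}

Variables eligible for adjustment (non-descendants of Attendance, excluding Attendance and ParentEd): {ClassSize, Motivation, Neighborhood, PeerGroup, SchoolQuality}.
Backdoor paths from Attendance to ParentEd:
  P1: Attendance <- ClassSize -> ParentEd
The empty set is not sufficient: P1 (Attendance <- ClassSize -> ParentEd) has no collider blocking it and no conditioned non-collider, so it is open.
Try {ClassSize}:
  P1: blocked at fork node ClassSize ∈ conditioning set.
{ClassSize} contains no descendant of Attendance and blocks every backdoor path.
No other singleton works — e.g. {Motivation} leaves P1 open — so {ClassSize} is the unique smallest valid adjustment set.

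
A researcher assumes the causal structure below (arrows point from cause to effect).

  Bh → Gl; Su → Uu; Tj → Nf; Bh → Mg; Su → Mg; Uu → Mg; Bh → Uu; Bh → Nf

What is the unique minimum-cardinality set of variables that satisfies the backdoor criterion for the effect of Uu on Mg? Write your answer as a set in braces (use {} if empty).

Variables eligible for adjustment (non-descendants of Uu, excluding Uu and Mg): {Bh, Gl, Nf, Su, Tj}.
Backdoor paths from Uu to Mg:
  P1: Uu <- Bh -> Mg
  P2: Uu <- Su -> Mg
The empty set is not sufficient: P1 (Uu <- Bh -> Mg) has no collider blocking it and no conditioned non-collider, so it is open.
Try {Bh, Su}:
  P1: blocked at fork node Bh ∈ conditioning set.
  P2: blocked at fork node Su ∈ conditioning set.
{Bh, Su} contains no descendant of Uu and blocks every backdoor path.
Every element of {Bh, Su} is needed (dropping Bh leaves P1 open; dropping Su leaves P2 open), so no proper subset is valid.
Among all size-2 subsets of the eligible variables, only {Bh, Su} blocks every backdoor path, so it is the unique smallest valid adjustment set.

{Bh, Su}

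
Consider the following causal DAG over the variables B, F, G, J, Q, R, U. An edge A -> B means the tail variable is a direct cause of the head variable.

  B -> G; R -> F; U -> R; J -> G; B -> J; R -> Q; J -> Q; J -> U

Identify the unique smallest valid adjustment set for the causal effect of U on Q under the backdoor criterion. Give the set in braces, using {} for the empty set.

Variables eligible for adjustment (non-descendants of U, excluding U and Q): {B, G, J}.
Backdoor paths from U to Q:
  P1: U <- J -> Q
The empty set is not sufficient: P1 (U <- J -> Q) has no collider blocking it and no conditioned non-collider, so it is open.
Try {J}:
  P1: blocked at fork node J ∈ conditioning set.
{J} contains no descendant of U and blocks every backdoor path.
No other singleton works — e.g. {B} leaves P1 open — so {J} is the unique smallest valid adjustment set.

{J}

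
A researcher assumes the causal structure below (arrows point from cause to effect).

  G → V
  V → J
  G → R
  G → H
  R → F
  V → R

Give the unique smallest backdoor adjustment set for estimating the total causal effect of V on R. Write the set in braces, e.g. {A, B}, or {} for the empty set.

{G}

Variables eligible for adjustment (non-descendants of V, excluding V and R): {G, H}.
Backdoor paths from V to R:
  P1: V <- G -> R
The empty set is not sufficient: P1 (V <- G -> R) has no collider blocking it and no conditioned non-collider, so it is open.
Try {G}:
  P1: blocked at fork node G ∈ conditioning set.
{G} contains no descendant of V and blocks every backdoor path.
No other singleton works — e.g. {H} leaves P1 open — so {G} is the unique smallest valid adjustment set.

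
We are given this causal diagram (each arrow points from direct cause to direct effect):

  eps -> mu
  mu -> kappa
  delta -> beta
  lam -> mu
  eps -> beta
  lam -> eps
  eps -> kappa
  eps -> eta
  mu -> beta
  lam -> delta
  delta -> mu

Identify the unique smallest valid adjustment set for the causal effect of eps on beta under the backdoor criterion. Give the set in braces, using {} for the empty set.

{lam}

Variables eligible for adjustment (non-descendants of eps, excluding eps and beta): {delta, lam}.
Backdoor paths from eps to beta:
  P1: eps <- lam -> delta -> mu -> beta
  P2: eps <- lam -> delta -> beta
  P3: eps <- lam -> mu <- delta -> beta
  P4: eps <- lam -> mu -> beta
The empty set is not sufficient: P1 (eps <- lam -> delta -> mu -> beta) has no collider blocking it and no conditioned non-collider, so it is open.
Try {lam}:
  P1: blocked at fork node lam ∈ conditioning set.
  P2: blocked at fork node lam ∈ conditioning set.
  P3: blocked at fork node lam ∈ conditioning set.
  P4: blocked at fork node lam ∈ conditioning set.
{lam} contains no descendant of eps and blocks every backdoor path.
No other singleton works — e.g. {delta} leaves P4 open — so {lam} is the unique smallest valid adjustment set.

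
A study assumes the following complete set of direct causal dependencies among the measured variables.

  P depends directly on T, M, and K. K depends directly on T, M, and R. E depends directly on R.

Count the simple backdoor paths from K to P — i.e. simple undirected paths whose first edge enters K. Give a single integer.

2

A backdoor path from K to P is any simple undirected path whose first edge points into K (i.e. leaves K via a parent).
Parents of K: {M, R, T}.
Enumerating:
  P1: K <- M -> P
  P2: K <- T -> P
That exhausts the simple backdoor paths. Count: 2.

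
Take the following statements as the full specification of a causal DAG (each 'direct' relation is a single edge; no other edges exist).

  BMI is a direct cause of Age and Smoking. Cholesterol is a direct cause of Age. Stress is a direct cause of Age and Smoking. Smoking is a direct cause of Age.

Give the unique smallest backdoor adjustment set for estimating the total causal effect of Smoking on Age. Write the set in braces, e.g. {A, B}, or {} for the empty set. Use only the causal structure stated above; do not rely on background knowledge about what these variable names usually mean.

{BMI, Stress}

Variables eligible for adjustment (non-descendants of Smoking, excluding Smoking and Age): {BMI, Cholesterol, Stress}.
Backdoor paths from Smoking to Age:
  P1: Smoking <- BMI -> Age
  P2: Smoking <- Stress -> Age
The empty set is not sufficient: P1 (Smoking <- BMI -> Age) has no collider blocking it and no conditioned non-collider, so it is open.
Try {BMI, Stress}:
  P1: blocked at fork node BMI ∈ conditioning set.
  P2: blocked at fork node Stress ∈ conditioning set.
{BMI, Stress} contains no descendant of Smoking and blocks every backdoor path.
Every element of {BMI, Stress} is needed (dropping BMI leaves P1 open; dropping Stress leaves P2 open), so no proper subset is valid.
Among all size-2 subsets of the eligible variables, only {BMI, Stress} blocks every backdoor path, so it is the unique smallest valid adjustment set.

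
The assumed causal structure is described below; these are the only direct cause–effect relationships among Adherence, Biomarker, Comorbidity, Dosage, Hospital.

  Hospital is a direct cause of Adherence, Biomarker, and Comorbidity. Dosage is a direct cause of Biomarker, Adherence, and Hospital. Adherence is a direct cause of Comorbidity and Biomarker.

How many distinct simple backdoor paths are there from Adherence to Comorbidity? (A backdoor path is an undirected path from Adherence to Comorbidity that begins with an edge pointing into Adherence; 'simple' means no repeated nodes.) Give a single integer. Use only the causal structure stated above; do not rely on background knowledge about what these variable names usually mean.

A backdoor path from Adherence to Comorbidity is any simple undirected path whose first edge points into Adherence (i.e. leaves Adherence via a parent).
Parents of Adherence: {Dosage, Hospital}.
Enumerating:
  P1: Adherence <- Dosage -> Hospital -> Comorbidity
  P2: Adherence <- Dosage -> Biomarker <- Hospital -> Comorbidity
  P3: Adherence <- Hospital -> Comorbidity
That exhausts the simple backdoor paths. Count: 3.

3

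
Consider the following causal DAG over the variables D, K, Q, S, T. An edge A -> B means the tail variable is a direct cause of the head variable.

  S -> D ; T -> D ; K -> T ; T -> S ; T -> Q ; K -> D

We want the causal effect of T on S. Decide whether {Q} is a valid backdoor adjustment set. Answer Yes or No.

Backdoor paths from T to S (paths whose first edge points into T):
  P1: T <- K -> D <- S
Condition 1 (no descendant of T in the set): FAILS — Q is a descendant of T.
Condition 2 (every backdoor path blocked by {Q}):
  P1: blocked at collider D (neither it nor any descendant is in the conditioning set).
{Q} does not satisfy the backdoor criterion.

No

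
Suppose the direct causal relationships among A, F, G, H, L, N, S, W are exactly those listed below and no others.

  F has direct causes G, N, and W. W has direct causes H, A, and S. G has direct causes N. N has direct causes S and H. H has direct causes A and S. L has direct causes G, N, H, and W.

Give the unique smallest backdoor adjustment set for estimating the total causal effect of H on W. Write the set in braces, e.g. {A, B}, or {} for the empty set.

Variables eligible for adjustment (non-descendants of H, excluding H and W): {A, S}.
Backdoor paths from H to W:
  P1: H <- A -> W
  P2: H <- S -> N -> G -> F <- W
  P3: H <- S -> N -> G -> L <- W
  P4: H <- S -> N -> F <- G -> L <- W
  P5: H <- S -> N -> F <- W
  P6: H <- S -> N -> L <- G -> F <- W
  P7: H <- S -> N -> L <- W
  P8: H <- S -> W
The empty set is not sufficient: P1 (H <- A -> W) has no collider blocking it and no conditioned non-collider, so it is open.
Try {A, S}:
  P1: blocked at fork node A ∈ conditioning set.
  P2: blocked at fork node S ∈ conditioning set.
  P3: blocked at fork node S ∈ conditioning set.
  P4: blocked at fork node S ∈ conditioning set.
  P5: blocked at fork node S ∈ conditioning set.
  P6: blocked at fork node S ∈ conditioning set.
  P7: blocked at fork node S ∈ conditioning set.
  P8: blocked at fork node S ∈ conditioning set.
{A, S} contains no descendant of H and blocks every backdoor path.
Every element of {A, S} is needed (dropping A leaves P1 open; dropping S leaves P8 open), so no proper subset is valid.
Among all size-2 subsets of the eligible variables, only {A, S} blocks every backdoor path, so it is the unique smallest valid adjustment set.

{A, S}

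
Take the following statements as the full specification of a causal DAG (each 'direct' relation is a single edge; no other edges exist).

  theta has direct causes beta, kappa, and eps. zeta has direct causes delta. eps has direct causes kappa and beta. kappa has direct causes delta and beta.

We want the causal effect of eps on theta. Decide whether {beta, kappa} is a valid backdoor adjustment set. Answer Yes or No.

Backdoor paths from eps to theta (paths whose first edge points into eps):
  P1: eps <- beta -> kappa -> theta
  P2: eps <- beta -> theta
  P3: eps <- kappa <- beta -> theta
  P4: eps <- kappa -> theta
Condition 1 (no descendant of eps in the set): holds — descendants of eps are {theta}; none are in {beta, kappa}.
Condition 2 (every backdoor path blocked by {beta, kappa}):
  P1: blocked at fork node beta ∈ conditioning set.
  P2: blocked at fork node beta ∈ conditioning set.
  P3: blocked at chain node kappa ∈ conditioning set.
  P4: blocked at fork node kappa ∈ conditioning set.
{beta, kappa} satisfies the backdoor criterion.

Yes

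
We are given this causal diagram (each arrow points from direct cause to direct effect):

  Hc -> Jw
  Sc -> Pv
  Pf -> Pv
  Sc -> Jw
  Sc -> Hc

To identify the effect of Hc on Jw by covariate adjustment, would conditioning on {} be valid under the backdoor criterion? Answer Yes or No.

Backdoor paths from Hc to Jw (paths whose first edge points into Hc):
  P1: Hc <- Sc -> Jw
Condition 1 (no descendant of Hc in the set): holds — descendants of Hc are {Jw}; none are in {}.
Condition 2 (every backdoor path blocked by {}):
  P1: open — no interior node is in the conditioning set.
{} does not satisfy the backdoor criterion.

No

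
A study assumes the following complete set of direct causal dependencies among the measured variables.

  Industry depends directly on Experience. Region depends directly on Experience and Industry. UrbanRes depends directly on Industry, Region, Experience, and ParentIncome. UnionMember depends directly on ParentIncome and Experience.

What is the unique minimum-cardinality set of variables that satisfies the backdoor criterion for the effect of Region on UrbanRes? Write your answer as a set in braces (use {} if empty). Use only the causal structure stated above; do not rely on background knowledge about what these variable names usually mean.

{Experience, Industry}

Variables eligible for adjustment (non-descendants of Region, excluding Region and UrbanRes): {Experience, Industry, ParentIncome, UnionMember}.
Backdoor paths from Region to UrbanRes:
  P1: Region <- Experience -> Industry -> UrbanRes
  P2: Region <- Experience -> UnionMember <- ParentIncome -> UrbanRes
  P3: Region <- Experience -> UrbanRes
  P4: Region <- Industry <- Experience -> UnionMember <- ParentIncome -> UrbanRes
  P5: Region <- Industry <- Experience -> UrbanRes
  P6: Region <- Industry -> UrbanRes
The empty set is not sufficient: P1 (Region <- Experience -> Industry -> UrbanRes) has no collider blocking it and no conditioned non-collider, so it is open.
Try {Experience, Industry}:
  P1: blocked at fork node Experience ∈ conditioning set.
  P2: blocked at fork node Experience ∈ conditioning set.
  P3: blocked at fork node Experience ∈ conditioning set.
  P4: blocked at chain node Industry ∈ conditioning set.
  P5: blocked at chain node Industry ∈ conditioning set.
  P6: blocked at fork node Industry ∈ conditioning set.
{Experience, Industry} contains no descendant of Region and blocks every backdoor path.
Every element of {Experience, Industry} is needed (dropping Experience leaves P3 open; dropping Industry leaves P6 open), so no proper subset is valid.
Among all size-2 subsets of the eligible variables, only {Experience, Industry} blocks every backdoor path, so it is the unique smallest valid adjustment set.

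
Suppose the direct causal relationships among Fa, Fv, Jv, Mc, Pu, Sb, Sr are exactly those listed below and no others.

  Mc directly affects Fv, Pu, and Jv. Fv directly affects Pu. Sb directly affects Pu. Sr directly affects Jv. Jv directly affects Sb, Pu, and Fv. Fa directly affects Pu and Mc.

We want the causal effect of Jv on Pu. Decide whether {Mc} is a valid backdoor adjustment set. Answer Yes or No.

Yes

Backdoor paths from Jv to Pu (paths whose first edge points into Jv):
  P1: Jv <- Mc <- Fa -> Pu
  P2: Jv <- Mc -> Fv -> Pu
  P3: Jv <- Mc -> Pu
Condition 1 (no descendant of Jv in the set): holds — descendants of Jv are {Fv, Pu, Sb}; none are in {Mc}.
Condition 2 (every backdoor path blocked by {Mc}):
  P1: blocked at chain node Mc ∈ conditioning set.
  P2: blocked at fork node Mc ∈ conditioning set.
  P3: blocked at fork node Mc ∈ conditioning set.
{Mc} satisfies the backdoor criterion.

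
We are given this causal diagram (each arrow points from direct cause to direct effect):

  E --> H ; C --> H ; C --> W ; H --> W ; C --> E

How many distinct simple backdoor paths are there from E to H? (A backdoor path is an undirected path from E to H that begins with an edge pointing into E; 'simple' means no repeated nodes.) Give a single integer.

2

A backdoor path from E to H is any simple undirected path whose first edge points into E (i.e. leaves E via a parent).
Parents of E: {C}.
Enumerating:
  P1: E <- C -> H
  P2: E <- C -> W <- H
That exhausts the simple backdoor paths. Count: 2.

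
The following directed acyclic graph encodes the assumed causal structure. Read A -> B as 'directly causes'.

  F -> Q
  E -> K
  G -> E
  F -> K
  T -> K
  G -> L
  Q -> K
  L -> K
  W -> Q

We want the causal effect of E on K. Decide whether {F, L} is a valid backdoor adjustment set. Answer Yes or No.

Backdoor paths from E to K (paths whose first edge points into E):
  P1: E <- G -> L -> K
Condition 1 (no descendant of E in the set): holds — descendants of E are {K}; none are in {F, L}.
Condition 2 (every backdoor path blocked by {F, L}):
  P1: blocked at chain node L ∈ conditioning set.
{F, L} satisfies the backdoor criterion.

Yes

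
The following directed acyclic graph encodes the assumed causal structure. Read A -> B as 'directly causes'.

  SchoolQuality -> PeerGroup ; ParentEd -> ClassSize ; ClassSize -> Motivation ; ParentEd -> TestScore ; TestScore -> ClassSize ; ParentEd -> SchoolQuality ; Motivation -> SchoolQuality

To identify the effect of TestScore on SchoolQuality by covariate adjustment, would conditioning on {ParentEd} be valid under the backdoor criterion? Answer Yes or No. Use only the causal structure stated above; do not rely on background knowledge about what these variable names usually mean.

Yes

Backdoor paths from TestScore to SchoolQuality (paths whose first edge points into TestScore):
  P1: TestScore <- ParentEd -> ClassSize -> Motivation -> SchoolQuality
  P2: TestScore <- ParentEd -> SchoolQuality
Condition 1 (no descendant of TestScore in the set): holds — descendants of TestScore are {ClassSize, Motivation, PeerGroup, SchoolQuality}; none are in {ParentEd}.
Condition 2 (every backdoor path blocked by {ParentEd}):
  P1: blocked at fork node ParentEd ∈ conditioning set.
  P2: blocked at fork node ParentEd ∈ conditioning set.
{ParentEd} satisfies the backdoor criterion.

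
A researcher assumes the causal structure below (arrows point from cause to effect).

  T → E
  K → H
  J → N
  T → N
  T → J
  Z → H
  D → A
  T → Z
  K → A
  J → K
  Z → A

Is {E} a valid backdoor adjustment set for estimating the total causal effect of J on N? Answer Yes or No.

Backdoor paths from J to N (paths whose first edge points into J):
  P1: J <- T -> N
Condition 1 (no descendant of J in the set): holds — descendants of J are {A, H, K, N}; none are in {E}.
Condition 2 (every backdoor path blocked by {E}):
  P1: open — no interior node is in the conditioning set.
{E} does not satisfy the backdoor criterion.

No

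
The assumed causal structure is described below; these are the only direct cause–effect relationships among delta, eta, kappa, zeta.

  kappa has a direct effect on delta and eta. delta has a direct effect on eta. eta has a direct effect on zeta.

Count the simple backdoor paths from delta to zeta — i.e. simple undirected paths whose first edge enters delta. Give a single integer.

A backdoor path from delta to zeta is any simple undirected path whose first edge points into delta (i.e. leaves delta via a parent).
Parents of delta: {kappa}.
Enumerating:
  P1: delta <- kappa -> eta -> zeta
That exhausts the simple backdoor paths. Count: 1.

1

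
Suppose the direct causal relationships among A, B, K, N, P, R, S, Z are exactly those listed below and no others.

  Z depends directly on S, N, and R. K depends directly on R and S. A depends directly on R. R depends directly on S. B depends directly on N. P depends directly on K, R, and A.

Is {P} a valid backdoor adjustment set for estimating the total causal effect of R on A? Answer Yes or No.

Backdoor paths from R to A (paths whose first edge points into R):
  P1: R <- S -> K -> P <- A
Condition 1 (no descendant of R in the set): FAILS — P is a descendant of R.
Condition 2 (every backdoor path blocked by {P}):
  P1: open — collider(s) P are conditioned on (or have a conditioned descendant) and no non-collider on the path is in the set.
{P} does not satisfy the backdoor criterion.

No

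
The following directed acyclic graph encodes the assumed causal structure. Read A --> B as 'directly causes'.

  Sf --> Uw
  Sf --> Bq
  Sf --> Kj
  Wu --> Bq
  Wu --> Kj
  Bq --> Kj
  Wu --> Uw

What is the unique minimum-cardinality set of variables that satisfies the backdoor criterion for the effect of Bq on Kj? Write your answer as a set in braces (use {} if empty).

{Sf, Wu}

Variables eligible for adjustment (non-descendants of Bq, excluding Bq and Kj): {Sf, Uw, Wu}.
Backdoor paths from Bq to Kj:
  P1: Bq <- Wu -> Kj
  P2: Bq <- Wu -> Uw <- Sf -> Kj
  P3: Bq <- Sf -> Kj
  P4: Bq <- Sf -> Uw <- Wu -> Kj
The empty set is not sufficient: P1 (Bq <- Wu -> Kj) has no collider blocking it and no conditioned non-collider, so it is open.
Try {Sf, Wu}:
  P1: blocked at fork node Wu ∈ conditioning set.
  P2: blocked at fork node Wu ∈ conditioning set.
  P3: blocked at fork node Sf ∈ conditioning set.
  P4: blocked at fork node Sf ∈ conditioning set.
{Sf, Wu} contains no descendant of Bq and blocks every backdoor path.
Every element of {Sf, Wu} is needed (dropping Sf leaves P3 open; dropping Wu leaves P1 open), so no proper subset is valid.
Among all size-2 subsets of the eligible variables, only {Sf, Wu} blocks every backdoor path, so it is the unique smallest valid adjustment set.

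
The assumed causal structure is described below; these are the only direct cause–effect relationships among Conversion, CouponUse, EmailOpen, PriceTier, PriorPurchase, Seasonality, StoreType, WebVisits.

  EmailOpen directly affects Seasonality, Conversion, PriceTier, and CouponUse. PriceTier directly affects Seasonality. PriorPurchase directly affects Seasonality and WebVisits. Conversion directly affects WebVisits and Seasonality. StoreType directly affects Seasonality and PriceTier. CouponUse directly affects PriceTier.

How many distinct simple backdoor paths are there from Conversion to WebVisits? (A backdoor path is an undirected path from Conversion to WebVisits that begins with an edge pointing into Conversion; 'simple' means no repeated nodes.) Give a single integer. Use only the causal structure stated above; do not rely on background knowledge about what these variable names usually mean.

5

A backdoor path from Conversion to WebVisits is any simple undirected path whose first edge points into Conversion (i.e. leaves Conversion via a parent).
Parents of Conversion: {EmailOpen}.
Enumerating:
  P1: Conversion <- EmailOpen -> CouponUse -> PriceTier <- StoreType -> Seasonality <- PriorPurchase -> WebVisits
  P2: Conversion <- EmailOpen -> CouponUse -> PriceTier -> Seasonality <- PriorPurchase -> WebVisits
  P3: Conversion <- EmailOpen -> PriceTier <- StoreType -> Seasonality <- PriorPurchase -> WebVisits
  P4: Conversion <- EmailOpen -> PriceTier -> Seasonality <- PriorPurchase -> WebVisits
  P5: Conversion <- EmailOpen -> Seasonality <- PriorPurchase -> WebVisits
That exhausts the simple backdoor paths. Count: 5.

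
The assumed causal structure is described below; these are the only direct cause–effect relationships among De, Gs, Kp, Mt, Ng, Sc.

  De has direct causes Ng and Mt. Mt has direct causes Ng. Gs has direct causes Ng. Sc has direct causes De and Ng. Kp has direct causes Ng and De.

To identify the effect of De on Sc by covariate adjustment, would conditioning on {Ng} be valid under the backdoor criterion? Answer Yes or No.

Backdoor paths from De to Sc (paths whose first edge points into De):
  P1: De <- Ng -> Sc
  P2: De <- Mt <- Ng -> Sc
Condition 1 (no descendant of De in the set): holds — descendants of De are {Kp, Sc}; none are in {Ng}.
Condition 2 (every backdoor path blocked by {Ng}):
  P1: blocked at fork node Ng ∈ conditioning set.
  P2: blocked at fork node Ng ∈ conditioning set.
{Ng} satisfies the backdoor criterion.

Yes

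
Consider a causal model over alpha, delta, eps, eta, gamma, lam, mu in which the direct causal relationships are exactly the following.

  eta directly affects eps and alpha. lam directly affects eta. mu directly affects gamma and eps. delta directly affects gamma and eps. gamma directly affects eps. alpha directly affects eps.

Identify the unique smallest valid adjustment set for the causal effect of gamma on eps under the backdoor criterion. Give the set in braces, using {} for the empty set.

{delta, mu}

Variables eligible for adjustment (non-descendants of gamma, excluding gamma and eps): {alpha, delta, eta, lam, mu}.
Backdoor paths from gamma to eps:
  P1: gamma <- mu -> eps
  P2: gamma <- delta -> eps
The empty set is not sufficient: P1 (gamma <- mu -> eps) has no collider blocking it and no conditioned non-collider, so it is open.
Try {delta, mu}:
  P1: blocked at fork node mu ∈ conditioning set.
  P2: blocked at fork node delta ∈ conditioning set.
{delta, mu} contains no descendant of gamma and blocks every backdoor path.
Every element of {delta, mu} is needed (dropping delta leaves P2 open; dropping mu leaves P1 open), so no proper subset is valid.
Among all size-2 subsets of the eligible variables, only {delta, mu} blocks every backdoor path, so it is the unique smallest valid adjustment set.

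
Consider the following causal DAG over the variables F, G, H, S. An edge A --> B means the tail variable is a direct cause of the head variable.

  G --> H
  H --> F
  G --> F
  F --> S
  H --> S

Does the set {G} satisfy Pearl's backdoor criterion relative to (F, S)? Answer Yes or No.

Backdoor paths from F to S (paths whose first edge points into F):
  P1: F <- G -> H -> S
  P2: F <- H -> S
Condition 1 (no descendant of F in the set): holds — descendants of F are {S}; none are in {G}.
Condition 2 (every backdoor path blocked by {G}):
  P1: blocked at fork node G ∈ conditioning set.
  P2: open — no interior node is in the conditioning set.
{G} does not satisfy the backdoor criterion.

No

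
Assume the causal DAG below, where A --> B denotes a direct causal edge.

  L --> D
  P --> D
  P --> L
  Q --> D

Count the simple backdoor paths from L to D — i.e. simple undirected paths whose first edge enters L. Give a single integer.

A backdoor path from L to D is any simple undirected path whose first edge points into L (i.e. leaves L via a parent).
Parents of L: {P}.
Enumerating:
  P1: L <- P -> D
That exhausts the simple backdoor paths. Count: 1.

1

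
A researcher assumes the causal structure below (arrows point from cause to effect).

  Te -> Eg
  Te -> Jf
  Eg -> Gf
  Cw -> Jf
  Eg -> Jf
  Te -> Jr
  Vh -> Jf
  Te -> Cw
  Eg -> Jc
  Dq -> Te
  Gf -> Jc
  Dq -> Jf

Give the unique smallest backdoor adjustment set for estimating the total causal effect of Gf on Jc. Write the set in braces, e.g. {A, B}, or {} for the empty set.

Variables eligible for adjustment (non-descendants of Gf, excluding Gf and Jc): {Cw, Dq, Eg, Jf, Jr, Te, Vh}.
Backdoor paths from Gf to Jc:
  P1: Gf <- Eg -> Jc
The empty set is not sufficient: P1 (Gf <- Eg -> Jc) has no collider blocking it and no conditioned non-collider, so it is open.
Try {Eg}:
  P1: blocked at fork node Eg ∈ conditioning set.
{Eg} contains no descendant of Gf and blocks every backdoor path.
No other singleton works — e.g. {Dq} leaves P1 open — so {Eg} is the unique smallest valid adjustment set.

{Eg}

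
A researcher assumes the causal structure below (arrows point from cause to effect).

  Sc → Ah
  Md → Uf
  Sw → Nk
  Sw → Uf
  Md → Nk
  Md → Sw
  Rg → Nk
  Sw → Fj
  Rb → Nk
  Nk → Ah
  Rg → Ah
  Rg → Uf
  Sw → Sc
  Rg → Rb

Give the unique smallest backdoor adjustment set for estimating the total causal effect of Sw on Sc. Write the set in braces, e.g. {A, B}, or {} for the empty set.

Variables eligible for adjustment (non-descendants of Sw, excluding Sw and Sc): {Md, Rb, Rg}.
Backdoor paths from Sw to Sc:
  P1: Sw <- Md -> Uf <- Rg -> Rb -> Nk -> Ah <- Sc
  P2: Sw <- Md -> Uf <- Rg -> Nk -> Ah <- Sc
  P3: Sw <- Md -> Uf <- Rg -> Ah <- Sc
  P4: Sw <- Md -> Nk <- Rg -> Ah <- Sc
  P5: Sw <- Md -> Nk <- Rb <- Rg -> Ah <- Sc
  P6: Sw <- Md -> Nk -> Ah <- Sc
Each backdoor path contains an unconditioned collider, so every path is already blocked with the empty conditioning set:
  P1: blocked at collider Uf (neither it nor any descendant is in the conditioning set).
  P2: blocked at collider Uf (neither it nor any descendant is in the conditioning set).
  P3: blocked at collider Uf (neither it nor any descendant is in the conditioning set).
  P4: blocked at collider Nk (neither it nor any descendant is in the conditioning set).
  P5: blocked at collider Nk (neither it nor any descendant is in the conditioning set).
  P6: blocked at collider Ah (neither it nor any descendant is in the conditioning set).
The empty set is therefore the unique smallest valid set.

{}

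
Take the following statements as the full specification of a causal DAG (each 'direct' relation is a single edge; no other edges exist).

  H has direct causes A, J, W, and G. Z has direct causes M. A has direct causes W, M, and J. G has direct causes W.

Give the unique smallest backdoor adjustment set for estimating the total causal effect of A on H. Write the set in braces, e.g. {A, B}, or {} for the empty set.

{J, W}

Variables eligible for adjustment (non-descendants of A, excluding A and H): {G, J, M, W, Z}.
Backdoor paths from A to H:
  P1: A <- J -> H
  P2: A <- W -> G -> H
  P3: A <- W -> H
The empty set is not sufficient: P1 (A <- J -> H) has no collider blocking it and no conditioned non-collider, so it is open.
Try {J, W}:
  P1: blocked at fork node J ∈ conditioning set.
  P2: blocked at fork node W ∈ conditioning set.
  P3: blocked at fork node W ∈ conditioning set.
{J, W} contains no descendant of A and blocks every backdoor path.
Every element of {J, W} is needed (dropping J leaves P1 open; dropping W leaves P2 open), so no proper subset is valid.
Among all size-2 subsets of the eligible variables, only {J, W} blocks every backdoor path, so it is the unique smallest valid adjustment set.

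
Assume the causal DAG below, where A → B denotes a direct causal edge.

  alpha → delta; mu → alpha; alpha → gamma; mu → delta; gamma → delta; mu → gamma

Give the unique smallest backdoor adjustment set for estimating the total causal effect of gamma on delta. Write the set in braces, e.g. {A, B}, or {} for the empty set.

{alpha, mu}

Variables eligible for adjustment (non-descendants of gamma, excluding gamma and delta): {alpha, mu}.
Backdoor paths from gamma to delta:
  P1: gamma <- mu -> alpha -> delta
  P2: gamma <- mu -> delta
  P3: gamma <- alpha <- mu -> delta
  P4: gamma <- alpha -> delta
The empty set is not sufficient: P1 (gamma <- mu -> alpha -> delta) has no collider blocking it and no conditioned non-collider, so it is open.
Try {alpha, mu}:
  P1: blocked at fork node mu ∈ conditioning set.
  P2: blocked at fork node mu ∈ conditioning set.
  P3: blocked at chain node alpha ∈ conditioning set.
  P4: blocked at fork node alpha ∈ conditioning set.
{alpha, mu} contains no descendant of gamma and blocks every backdoor path.
Every element of {alpha, mu} is needed (dropping alpha leaves P4 open; dropping mu leaves P2 open), so no proper subset is valid.
Among all size-2 subsets of the eligible variables, only {alpha, mu} blocks every backdoor path, so it is the unique smallest valid adjustment set.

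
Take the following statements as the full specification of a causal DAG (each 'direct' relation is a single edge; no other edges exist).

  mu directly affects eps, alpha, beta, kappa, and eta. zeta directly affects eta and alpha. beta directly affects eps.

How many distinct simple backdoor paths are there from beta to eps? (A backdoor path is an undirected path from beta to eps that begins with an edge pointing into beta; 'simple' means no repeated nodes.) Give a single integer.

1

A backdoor path from beta to eps is any simple undirected path whose first edge points into beta (i.e. leaves beta via a parent).
Parents of beta: {mu}.
Enumerating:
  P1: beta <- mu -> eps
That exhausts the simple backdoor paths. Count: 1.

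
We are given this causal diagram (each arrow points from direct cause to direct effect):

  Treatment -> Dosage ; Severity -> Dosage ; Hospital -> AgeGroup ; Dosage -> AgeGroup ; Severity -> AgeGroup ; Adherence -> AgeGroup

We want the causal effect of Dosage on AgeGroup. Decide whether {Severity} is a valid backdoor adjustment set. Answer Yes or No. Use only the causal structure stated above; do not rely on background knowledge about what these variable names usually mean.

Backdoor paths from Dosage to AgeGroup (paths whose first edge points into Dosage):
  P1: Dosage <- Severity -> AgeGroup
Condition 1 (no descendant of Dosage in the set): holds — descendants of Dosage are {AgeGroup}; none are in {Severity}.
Condition 2 (every backdoor path blocked by {Severity}):
  P1: blocked at fork node Severity ∈ conditioning set.
{Severity} satisfies the backdoor criterion.

Yes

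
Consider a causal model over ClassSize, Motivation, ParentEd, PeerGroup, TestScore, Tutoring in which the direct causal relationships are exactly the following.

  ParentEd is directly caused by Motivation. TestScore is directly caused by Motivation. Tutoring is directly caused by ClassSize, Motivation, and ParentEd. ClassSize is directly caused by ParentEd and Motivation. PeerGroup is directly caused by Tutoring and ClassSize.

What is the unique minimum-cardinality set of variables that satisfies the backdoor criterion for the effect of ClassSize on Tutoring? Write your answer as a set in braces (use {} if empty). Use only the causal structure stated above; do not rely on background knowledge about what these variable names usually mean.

{Motivation, ParentEd}

Variables eligible for adjustment (non-descendants of ClassSize, excluding ClassSize and Tutoring): {Motivation, ParentEd, TestScore}.
Backdoor paths from ClassSize to Tutoring:
  P1: ClassSize <- Motivation -> ParentEd -> Tutoring
  P2: ClassSize <- Motivation -> Tutoring
  P3: ClassSize <- ParentEd <- Motivation -> Tutoring
  P4: ClassSize <- ParentEd -> Tutoring
The empty set is not sufficient: P1 (ClassSize <- Motivation -> ParentEd -> Tutoring) has no collider blocking it and no conditioned non-collider, so it is open.
Try {Motivation, ParentEd}:
  P1: blocked at fork node Motivation ∈ conditioning set.
  P2: blocked at fork node Motivation ∈ conditioning set.
  P3: blocked at chain node ParentEd ∈ conditioning set.
  P4: blocked at fork node ParentEd ∈ conditioning set.
{Motivation, ParentEd} contains no descendant of ClassSize and blocks every backdoor path.
Every element of {Motivation, ParentEd} is needed (dropping Motivation leaves P2 open; dropping ParentEd leaves P4 open), so no proper subset is valid.
Among all size-2 subsets of the eligible variables, only {Motivation, ParentEd} blocks every backdoor path, so it is the unique smallest valid adjustment set.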